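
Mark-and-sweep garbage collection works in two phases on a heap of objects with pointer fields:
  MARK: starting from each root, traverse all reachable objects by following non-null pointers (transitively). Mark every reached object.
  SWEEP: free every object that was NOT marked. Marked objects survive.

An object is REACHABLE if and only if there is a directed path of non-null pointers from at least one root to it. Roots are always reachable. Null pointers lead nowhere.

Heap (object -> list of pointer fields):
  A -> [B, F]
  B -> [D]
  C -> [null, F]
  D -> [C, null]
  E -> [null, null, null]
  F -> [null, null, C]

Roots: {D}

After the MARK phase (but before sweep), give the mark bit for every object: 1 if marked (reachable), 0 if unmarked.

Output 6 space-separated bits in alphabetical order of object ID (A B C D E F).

Answer: 0 0 1 1 0 1

Derivation:
Roots: D
Mark D: refs=C null, marked=D
Mark C: refs=null F, marked=C D
Mark F: refs=null null C, marked=C D F
Unmarked (collected): A B E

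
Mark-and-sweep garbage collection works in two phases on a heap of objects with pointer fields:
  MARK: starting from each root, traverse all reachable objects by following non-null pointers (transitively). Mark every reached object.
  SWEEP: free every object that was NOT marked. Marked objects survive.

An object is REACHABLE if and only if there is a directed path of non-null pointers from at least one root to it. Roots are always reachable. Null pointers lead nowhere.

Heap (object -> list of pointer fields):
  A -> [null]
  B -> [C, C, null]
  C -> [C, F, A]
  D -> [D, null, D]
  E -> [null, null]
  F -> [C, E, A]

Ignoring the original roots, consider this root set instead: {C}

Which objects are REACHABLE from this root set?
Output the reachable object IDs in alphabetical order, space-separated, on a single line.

Roots: C
Mark C: refs=C F A, marked=C
Mark F: refs=C E A, marked=C F
Mark A: refs=null, marked=A C F
Mark E: refs=null null, marked=A C E F
Unmarked (collected): B D

Answer: A C E F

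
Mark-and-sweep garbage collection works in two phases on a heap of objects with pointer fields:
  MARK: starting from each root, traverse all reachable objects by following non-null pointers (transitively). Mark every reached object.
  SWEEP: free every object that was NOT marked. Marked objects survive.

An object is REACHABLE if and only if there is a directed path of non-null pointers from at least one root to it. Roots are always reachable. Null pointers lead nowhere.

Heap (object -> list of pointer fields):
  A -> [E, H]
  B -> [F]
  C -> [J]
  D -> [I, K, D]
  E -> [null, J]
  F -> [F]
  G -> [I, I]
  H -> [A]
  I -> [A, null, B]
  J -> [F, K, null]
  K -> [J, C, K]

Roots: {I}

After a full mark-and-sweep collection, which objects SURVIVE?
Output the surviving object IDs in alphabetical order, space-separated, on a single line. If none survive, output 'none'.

Answer: A B C E F H I J K

Derivation:
Roots: I
Mark I: refs=A null B, marked=I
Mark A: refs=E H, marked=A I
Mark B: refs=F, marked=A B I
Mark E: refs=null J, marked=A B E I
Mark H: refs=A, marked=A B E H I
Mark F: refs=F, marked=A B E F H I
Mark J: refs=F K null, marked=A B E F H I J
Mark K: refs=J C K, marked=A B E F H I J K
Mark C: refs=J, marked=A B C E F H I J K
Unmarked (collected): D G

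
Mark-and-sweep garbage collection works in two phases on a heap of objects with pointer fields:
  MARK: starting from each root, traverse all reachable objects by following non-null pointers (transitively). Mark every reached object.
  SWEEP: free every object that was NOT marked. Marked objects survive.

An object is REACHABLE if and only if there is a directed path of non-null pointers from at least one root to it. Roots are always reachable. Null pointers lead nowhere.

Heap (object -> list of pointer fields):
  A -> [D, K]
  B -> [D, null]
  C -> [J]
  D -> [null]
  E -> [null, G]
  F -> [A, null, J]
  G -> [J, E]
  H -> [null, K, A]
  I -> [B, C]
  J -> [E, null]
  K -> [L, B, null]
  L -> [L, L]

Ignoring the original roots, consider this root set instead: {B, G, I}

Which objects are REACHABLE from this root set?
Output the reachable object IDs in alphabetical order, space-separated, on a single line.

Answer: B C D E G I J

Derivation:
Roots: B G I
Mark B: refs=D null, marked=B
Mark G: refs=J E, marked=B G
Mark I: refs=B C, marked=B G I
Mark D: refs=null, marked=B D G I
Mark J: refs=E null, marked=B D G I J
Mark E: refs=null G, marked=B D E G I J
Mark C: refs=J, marked=B C D E G I J
Unmarked (collected): A F H K L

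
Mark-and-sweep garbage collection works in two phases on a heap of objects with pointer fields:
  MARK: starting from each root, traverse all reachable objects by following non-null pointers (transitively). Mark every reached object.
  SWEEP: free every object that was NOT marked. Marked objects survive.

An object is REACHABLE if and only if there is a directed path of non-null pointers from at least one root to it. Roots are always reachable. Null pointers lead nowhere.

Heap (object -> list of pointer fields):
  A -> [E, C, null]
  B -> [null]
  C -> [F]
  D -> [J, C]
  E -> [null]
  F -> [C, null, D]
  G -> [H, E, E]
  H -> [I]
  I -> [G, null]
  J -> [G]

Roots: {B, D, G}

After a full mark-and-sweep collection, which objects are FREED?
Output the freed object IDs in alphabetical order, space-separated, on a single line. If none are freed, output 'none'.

Answer: A

Derivation:
Roots: B D G
Mark B: refs=null, marked=B
Mark D: refs=J C, marked=B D
Mark G: refs=H E E, marked=B D G
Mark J: refs=G, marked=B D G J
Mark C: refs=F, marked=B C D G J
Mark H: refs=I, marked=B C D G H J
Mark E: refs=null, marked=B C D E G H J
Mark F: refs=C null D, marked=B C D E F G H J
Mark I: refs=G null, marked=B C D E F G H I J
Unmarked (collected): A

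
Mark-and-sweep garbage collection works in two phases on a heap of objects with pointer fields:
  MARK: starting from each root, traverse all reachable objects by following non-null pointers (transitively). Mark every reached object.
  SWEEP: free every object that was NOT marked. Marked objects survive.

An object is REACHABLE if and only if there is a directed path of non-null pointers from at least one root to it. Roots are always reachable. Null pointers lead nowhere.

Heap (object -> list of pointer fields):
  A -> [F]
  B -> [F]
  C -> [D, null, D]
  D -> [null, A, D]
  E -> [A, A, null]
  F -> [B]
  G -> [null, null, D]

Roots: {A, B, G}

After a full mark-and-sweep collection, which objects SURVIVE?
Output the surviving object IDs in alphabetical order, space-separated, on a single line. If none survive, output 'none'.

Answer: A B D F G

Derivation:
Roots: A B G
Mark A: refs=F, marked=A
Mark B: refs=F, marked=A B
Mark G: refs=null null D, marked=A B G
Mark F: refs=B, marked=A B F G
Mark D: refs=null A D, marked=A B D F G
Unmarked (collected): C E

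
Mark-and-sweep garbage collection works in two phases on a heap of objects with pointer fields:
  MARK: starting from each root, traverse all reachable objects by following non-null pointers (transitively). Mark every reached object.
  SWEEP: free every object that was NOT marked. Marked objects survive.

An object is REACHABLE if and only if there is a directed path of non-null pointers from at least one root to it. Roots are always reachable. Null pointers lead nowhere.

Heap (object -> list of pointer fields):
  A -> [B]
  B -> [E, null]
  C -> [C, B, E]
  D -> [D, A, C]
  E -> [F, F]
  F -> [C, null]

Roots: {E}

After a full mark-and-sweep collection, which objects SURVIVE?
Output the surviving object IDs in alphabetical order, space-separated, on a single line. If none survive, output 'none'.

Roots: E
Mark E: refs=F F, marked=E
Mark F: refs=C null, marked=E F
Mark C: refs=C B E, marked=C E F
Mark B: refs=E null, marked=B C E F
Unmarked (collected): A D

Answer: B C E F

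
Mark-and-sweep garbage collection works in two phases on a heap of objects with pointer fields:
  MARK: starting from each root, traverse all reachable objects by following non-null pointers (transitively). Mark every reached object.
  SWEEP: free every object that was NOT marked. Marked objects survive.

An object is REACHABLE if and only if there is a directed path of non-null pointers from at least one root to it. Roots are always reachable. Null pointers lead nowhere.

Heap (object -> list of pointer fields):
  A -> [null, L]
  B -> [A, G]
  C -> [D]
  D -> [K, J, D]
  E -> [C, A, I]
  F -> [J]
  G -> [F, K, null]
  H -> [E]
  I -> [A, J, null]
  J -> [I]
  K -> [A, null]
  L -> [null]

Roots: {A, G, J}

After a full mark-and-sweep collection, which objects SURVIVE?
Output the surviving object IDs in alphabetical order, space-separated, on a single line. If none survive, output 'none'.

Roots: A G J
Mark A: refs=null L, marked=A
Mark G: refs=F K null, marked=A G
Mark J: refs=I, marked=A G J
Mark L: refs=null, marked=A G J L
Mark F: refs=J, marked=A F G J L
Mark K: refs=A null, marked=A F G J K L
Mark I: refs=A J null, marked=A F G I J K L
Unmarked (collected): B C D E H

Answer: A F G I J K L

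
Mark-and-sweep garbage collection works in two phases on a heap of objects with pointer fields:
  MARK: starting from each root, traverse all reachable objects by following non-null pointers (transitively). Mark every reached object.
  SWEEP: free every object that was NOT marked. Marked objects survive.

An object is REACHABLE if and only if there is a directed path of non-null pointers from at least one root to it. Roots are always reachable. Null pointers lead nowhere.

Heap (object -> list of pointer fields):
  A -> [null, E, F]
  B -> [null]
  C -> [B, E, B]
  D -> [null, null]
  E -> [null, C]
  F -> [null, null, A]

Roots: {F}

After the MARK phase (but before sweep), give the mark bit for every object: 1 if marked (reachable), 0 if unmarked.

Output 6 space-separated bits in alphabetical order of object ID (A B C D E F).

Answer: 1 1 1 0 1 1

Derivation:
Roots: F
Mark F: refs=null null A, marked=F
Mark A: refs=null E F, marked=A F
Mark E: refs=null C, marked=A E F
Mark C: refs=B E B, marked=A C E F
Mark B: refs=null, marked=A B C E F
Unmarked (collected): D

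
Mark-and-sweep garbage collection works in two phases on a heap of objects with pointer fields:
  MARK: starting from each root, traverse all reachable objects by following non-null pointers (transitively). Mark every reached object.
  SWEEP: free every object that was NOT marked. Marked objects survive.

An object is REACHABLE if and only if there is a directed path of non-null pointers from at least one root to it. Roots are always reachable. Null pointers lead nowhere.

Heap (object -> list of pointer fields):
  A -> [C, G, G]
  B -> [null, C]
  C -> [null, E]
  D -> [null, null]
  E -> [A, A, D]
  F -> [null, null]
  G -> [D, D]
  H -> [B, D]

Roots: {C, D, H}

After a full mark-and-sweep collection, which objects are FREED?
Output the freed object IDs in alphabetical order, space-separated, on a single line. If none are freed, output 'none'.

Roots: C D H
Mark C: refs=null E, marked=C
Mark D: refs=null null, marked=C D
Mark H: refs=B D, marked=C D H
Mark E: refs=A A D, marked=C D E H
Mark B: refs=null C, marked=B C D E H
Mark A: refs=C G G, marked=A B C D E H
Mark G: refs=D D, marked=A B C D E G H
Unmarked (collected): F

Answer: F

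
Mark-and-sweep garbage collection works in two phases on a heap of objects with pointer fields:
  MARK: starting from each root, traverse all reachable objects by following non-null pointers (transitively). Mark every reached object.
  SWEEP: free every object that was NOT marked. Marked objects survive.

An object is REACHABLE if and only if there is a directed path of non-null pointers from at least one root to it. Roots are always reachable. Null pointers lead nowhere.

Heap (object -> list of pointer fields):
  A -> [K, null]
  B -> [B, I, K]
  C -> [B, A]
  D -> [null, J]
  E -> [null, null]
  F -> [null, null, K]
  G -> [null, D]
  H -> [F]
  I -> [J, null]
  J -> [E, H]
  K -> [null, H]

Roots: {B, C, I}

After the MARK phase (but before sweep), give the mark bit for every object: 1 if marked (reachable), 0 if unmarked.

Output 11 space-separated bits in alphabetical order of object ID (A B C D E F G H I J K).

Roots: B C I
Mark B: refs=B I K, marked=B
Mark C: refs=B A, marked=B C
Mark I: refs=J null, marked=B C I
Mark K: refs=null H, marked=B C I K
Mark A: refs=K null, marked=A B C I K
Mark J: refs=E H, marked=A B C I J K
Mark H: refs=F, marked=A B C H I J K
Mark E: refs=null null, marked=A B C E H I J K
Mark F: refs=null null K, marked=A B C E F H I J K
Unmarked (collected): D G

Answer: 1 1 1 0 1 1 0 1 1 1 1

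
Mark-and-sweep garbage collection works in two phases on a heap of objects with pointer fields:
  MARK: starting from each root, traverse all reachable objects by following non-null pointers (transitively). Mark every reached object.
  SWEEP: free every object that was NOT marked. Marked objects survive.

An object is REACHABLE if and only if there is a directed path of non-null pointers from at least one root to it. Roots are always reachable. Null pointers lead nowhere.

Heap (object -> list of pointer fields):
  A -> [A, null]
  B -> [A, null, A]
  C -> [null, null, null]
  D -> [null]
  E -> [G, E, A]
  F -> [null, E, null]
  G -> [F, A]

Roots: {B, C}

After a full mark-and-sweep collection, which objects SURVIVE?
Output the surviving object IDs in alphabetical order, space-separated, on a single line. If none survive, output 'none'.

Answer: A B C

Derivation:
Roots: B C
Mark B: refs=A null A, marked=B
Mark C: refs=null null null, marked=B C
Mark A: refs=A null, marked=A B C
Unmarked (collected): D E F G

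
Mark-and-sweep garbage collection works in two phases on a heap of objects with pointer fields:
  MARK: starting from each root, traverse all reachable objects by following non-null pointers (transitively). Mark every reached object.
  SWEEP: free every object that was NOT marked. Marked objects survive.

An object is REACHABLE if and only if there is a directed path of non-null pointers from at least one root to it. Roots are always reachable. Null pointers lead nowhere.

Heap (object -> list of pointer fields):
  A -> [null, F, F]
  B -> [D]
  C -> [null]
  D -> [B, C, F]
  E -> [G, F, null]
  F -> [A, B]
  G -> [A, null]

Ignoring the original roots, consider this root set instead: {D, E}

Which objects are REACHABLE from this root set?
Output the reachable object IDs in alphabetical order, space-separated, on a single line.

Answer: A B C D E F G

Derivation:
Roots: D E
Mark D: refs=B C F, marked=D
Mark E: refs=G F null, marked=D E
Mark B: refs=D, marked=B D E
Mark C: refs=null, marked=B C D E
Mark F: refs=A B, marked=B C D E F
Mark G: refs=A null, marked=B C D E F G
Mark A: refs=null F F, marked=A B C D E F G
Unmarked (collected): (none)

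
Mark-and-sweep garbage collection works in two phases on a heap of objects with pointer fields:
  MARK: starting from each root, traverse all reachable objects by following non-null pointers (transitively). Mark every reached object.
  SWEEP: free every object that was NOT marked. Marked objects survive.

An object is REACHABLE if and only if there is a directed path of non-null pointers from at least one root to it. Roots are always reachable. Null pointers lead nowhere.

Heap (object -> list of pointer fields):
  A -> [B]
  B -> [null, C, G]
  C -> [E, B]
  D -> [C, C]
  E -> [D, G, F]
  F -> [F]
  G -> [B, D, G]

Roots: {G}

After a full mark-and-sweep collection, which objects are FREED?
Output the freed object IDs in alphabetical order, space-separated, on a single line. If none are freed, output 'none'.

Answer: A

Derivation:
Roots: G
Mark G: refs=B D G, marked=G
Mark B: refs=null C G, marked=B G
Mark D: refs=C C, marked=B D G
Mark C: refs=E B, marked=B C D G
Mark E: refs=D G F, marked=B C D E G
Mark F: refs=F, marked=B C D E F G
Unmarked (collected): A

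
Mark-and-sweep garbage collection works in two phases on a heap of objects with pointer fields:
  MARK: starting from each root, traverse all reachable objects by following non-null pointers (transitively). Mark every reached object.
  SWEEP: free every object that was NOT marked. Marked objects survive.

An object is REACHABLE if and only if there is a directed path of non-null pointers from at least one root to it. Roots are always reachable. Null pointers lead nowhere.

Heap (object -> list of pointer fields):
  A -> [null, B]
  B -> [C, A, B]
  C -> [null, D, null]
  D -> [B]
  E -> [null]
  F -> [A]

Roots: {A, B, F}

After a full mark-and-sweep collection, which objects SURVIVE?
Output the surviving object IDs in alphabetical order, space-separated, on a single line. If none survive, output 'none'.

Roots: A B F
Mark A: refs=null B, marked=A
Mark B: refs=C A B, marked=A B
Mark F: refs=A, marked=A B F
Mark C: refs=null D null, marked=A B C F
Mark D: refs=B, marked=A B C D F
Unmarked (collected): E

Answer: A B C D F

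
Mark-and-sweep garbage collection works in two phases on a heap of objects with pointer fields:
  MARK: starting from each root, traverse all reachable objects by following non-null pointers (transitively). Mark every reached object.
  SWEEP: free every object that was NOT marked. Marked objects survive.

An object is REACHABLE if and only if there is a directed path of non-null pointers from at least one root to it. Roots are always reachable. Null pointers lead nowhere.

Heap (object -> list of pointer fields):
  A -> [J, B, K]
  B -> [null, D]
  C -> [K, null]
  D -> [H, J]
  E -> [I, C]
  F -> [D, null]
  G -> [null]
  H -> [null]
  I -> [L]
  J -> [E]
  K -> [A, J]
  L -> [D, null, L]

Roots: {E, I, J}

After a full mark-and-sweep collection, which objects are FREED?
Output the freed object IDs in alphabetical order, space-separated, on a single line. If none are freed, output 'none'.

Roots: E I J
Mark E: refs=I C, marked=E
Mark I: refs=L, marked=E I
Mark J: refs=E, marked=E I J
Mark C: refs=K null, marked=C E I J
Mark L: refs=D null L, marked=C E I J L
Mark K: refs=A J, marked=C E I J K L
Mark D: refs=H J, marked=C D E I J K L
Mark A: refs=J B K, marked=A C D E I J K L
Mark H: refs=null, marked=A C D E H I J K L
Mark B: refs=null D, marked=A B C D E H I J K L
Unmarked (collected): F G

Answer: F G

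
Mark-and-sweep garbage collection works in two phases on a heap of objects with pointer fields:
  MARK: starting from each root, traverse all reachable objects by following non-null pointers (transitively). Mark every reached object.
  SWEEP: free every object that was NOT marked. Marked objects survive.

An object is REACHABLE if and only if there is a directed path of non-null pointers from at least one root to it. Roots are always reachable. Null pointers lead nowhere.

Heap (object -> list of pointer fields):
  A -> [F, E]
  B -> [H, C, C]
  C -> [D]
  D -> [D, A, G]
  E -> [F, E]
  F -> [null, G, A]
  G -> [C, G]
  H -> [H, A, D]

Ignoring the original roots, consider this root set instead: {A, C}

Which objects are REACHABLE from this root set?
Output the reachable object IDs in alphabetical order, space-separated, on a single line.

Answer: A C D E F G

Derivation:
Roots: A C
Mark A: refs=F E, marked=A
Mark C: refs=D, marked=A C
Mark F: refs=null G A, marked=A C F
Mark E: refs=F E, marked=A C E F
Mark D: refs=D A G, marked=A C D E F
Mark G: refs=C G, marked=A C D E F G
Unmarked (collected): B H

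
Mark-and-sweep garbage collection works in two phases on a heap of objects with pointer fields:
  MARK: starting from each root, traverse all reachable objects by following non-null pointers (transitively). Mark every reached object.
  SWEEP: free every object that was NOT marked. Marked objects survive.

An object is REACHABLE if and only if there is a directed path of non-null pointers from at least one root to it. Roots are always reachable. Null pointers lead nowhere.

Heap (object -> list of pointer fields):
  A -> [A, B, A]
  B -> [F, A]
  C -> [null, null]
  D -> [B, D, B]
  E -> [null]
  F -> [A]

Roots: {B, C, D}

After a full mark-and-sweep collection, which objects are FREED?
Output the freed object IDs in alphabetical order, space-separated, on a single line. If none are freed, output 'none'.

Answer: E

Derivation:
Roots: B C D
Mark B: refs=F A, marked=B
Mark C: refs=null null, marked=B C
Mark D: refs=B D B, marked=B C D
Mark F: refs=A, marked=B C D F
Mark A: refs=A B A, marked=A B C D F
Unmarked (collected): E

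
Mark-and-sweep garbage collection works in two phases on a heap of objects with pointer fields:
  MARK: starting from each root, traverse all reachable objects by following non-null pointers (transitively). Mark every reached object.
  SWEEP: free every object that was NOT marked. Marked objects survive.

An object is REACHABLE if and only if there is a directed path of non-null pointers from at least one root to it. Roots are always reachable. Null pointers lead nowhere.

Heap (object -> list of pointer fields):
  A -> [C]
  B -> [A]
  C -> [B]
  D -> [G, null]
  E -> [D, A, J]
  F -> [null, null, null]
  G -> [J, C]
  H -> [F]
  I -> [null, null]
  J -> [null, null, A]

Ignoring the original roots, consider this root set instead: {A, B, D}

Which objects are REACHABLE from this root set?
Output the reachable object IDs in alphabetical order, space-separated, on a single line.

Answer: A B C D G J

Derivation:
Roots: A B D
Mark A: refs=C, marked=A
Mark B: refs=A, marked=A B
Mark D: refs=G null, marked=A B D
Mark C: refs=B, marked=A B C D
Mark G: refs=J C, marked=A B C D G
Mark J: refs=null null A, marked=A B C D G J
Unmarked (collected): E F H I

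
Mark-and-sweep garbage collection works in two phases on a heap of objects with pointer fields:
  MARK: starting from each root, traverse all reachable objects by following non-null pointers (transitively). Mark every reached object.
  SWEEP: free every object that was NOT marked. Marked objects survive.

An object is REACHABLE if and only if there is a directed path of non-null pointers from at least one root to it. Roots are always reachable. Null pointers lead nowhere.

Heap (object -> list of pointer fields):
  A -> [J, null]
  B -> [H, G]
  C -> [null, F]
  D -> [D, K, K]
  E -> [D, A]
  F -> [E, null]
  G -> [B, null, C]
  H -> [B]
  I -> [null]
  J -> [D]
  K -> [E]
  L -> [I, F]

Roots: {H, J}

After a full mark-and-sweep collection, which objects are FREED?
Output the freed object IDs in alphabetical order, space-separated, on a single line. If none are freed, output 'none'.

Answer: I L

Derivation:
Roots: H J
Mark H: refs=B, marked=H
Mark J: refs=D, marked=H J
Mark B: refs=H G, marked=B H J
Mark D: refs=D K K, marked=B D H J
Mark G: refs=B null C, marked=B D G H J
Mark K: refs=E, marked=B D G H J K
Mark C: refs=null F, marked=B C D G H J K
Mark E: refs=D A, marked=B C D E G H J K
Mark F: refs=E null, marked=B C D E F G H J K
Mark A: refs=J null, marked=A B C D E F G H J K
Unmarked (collected): I L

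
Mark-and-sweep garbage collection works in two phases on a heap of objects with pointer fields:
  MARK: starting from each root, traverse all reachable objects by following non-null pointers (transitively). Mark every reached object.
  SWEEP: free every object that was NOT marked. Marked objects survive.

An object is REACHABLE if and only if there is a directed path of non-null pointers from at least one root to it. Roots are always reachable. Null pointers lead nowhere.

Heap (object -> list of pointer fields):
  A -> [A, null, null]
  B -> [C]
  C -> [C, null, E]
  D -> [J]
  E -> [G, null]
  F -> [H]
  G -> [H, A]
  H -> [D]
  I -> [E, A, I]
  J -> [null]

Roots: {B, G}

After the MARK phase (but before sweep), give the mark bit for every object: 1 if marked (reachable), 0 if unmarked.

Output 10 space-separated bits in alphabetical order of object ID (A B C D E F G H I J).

Roots: B G
Mark B: refs=C, marked=B
Mark G: refs=H A, marked=B G
Mark C: refs=C null E, marked=B C G
Mark H: refs=D, marked=B C G H
Mark A: refs=A null null, marked=A B C G H
Mark E: refs=G null, marked=A B C E G H
Mark D: refs=J, marked=A B C D E G H
Mark J: refs=null, marked=A B C D E G H J
Unmarked (collected): F I

Answer: 1 1 1 1 1 0 1 1 0 1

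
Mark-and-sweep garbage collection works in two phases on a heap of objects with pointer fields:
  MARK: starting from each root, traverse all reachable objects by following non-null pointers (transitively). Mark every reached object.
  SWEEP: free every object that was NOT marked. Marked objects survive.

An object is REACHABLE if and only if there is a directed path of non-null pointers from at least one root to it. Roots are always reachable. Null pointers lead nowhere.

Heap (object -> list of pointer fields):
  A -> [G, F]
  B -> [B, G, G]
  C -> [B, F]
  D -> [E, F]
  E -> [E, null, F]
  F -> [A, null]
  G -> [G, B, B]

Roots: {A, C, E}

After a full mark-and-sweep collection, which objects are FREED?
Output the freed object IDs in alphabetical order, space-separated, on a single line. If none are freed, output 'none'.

Answer: D

Derivation:
Roots: A C E
Mark A: refs=G F, marked=A
Mark C: refs=B F, marked=A C
Mark E: refs=E null F, marked=A C E
Mark G: refs=G B B, marked=A C E G
Mark F: refs=A null, marked=A C E F G
Mark B: refs=B G G, marked=A B C E F G
Unmarked (collected): D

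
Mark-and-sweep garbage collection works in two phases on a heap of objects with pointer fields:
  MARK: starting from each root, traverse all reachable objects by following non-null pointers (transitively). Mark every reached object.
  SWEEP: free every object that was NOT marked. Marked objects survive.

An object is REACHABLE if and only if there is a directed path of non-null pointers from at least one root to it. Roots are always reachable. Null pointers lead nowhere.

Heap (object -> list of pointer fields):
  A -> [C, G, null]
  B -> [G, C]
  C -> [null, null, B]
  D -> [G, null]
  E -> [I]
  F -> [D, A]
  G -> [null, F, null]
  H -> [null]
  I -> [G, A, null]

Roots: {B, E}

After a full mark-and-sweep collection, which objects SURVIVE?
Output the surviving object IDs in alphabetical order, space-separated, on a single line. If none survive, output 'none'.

Answer: A B C D E F G I

Derivation:
Roots: B E
Mark B: refs=G C, marked=B
Mark E: refs=I, marked=B E
Mark G: refs=null F null, marked=B E G
Mark C: refs=null null B, marked=B C E G
Mark I: refs=G A null, marked=B C E G I
Mark F: refs=D A, marked=B C E F G I
Mark A: refs=C G null, marked=A B C E F G I
Mark D: refs=G null, marked=A B C D E F G I
Unmarked (collected): H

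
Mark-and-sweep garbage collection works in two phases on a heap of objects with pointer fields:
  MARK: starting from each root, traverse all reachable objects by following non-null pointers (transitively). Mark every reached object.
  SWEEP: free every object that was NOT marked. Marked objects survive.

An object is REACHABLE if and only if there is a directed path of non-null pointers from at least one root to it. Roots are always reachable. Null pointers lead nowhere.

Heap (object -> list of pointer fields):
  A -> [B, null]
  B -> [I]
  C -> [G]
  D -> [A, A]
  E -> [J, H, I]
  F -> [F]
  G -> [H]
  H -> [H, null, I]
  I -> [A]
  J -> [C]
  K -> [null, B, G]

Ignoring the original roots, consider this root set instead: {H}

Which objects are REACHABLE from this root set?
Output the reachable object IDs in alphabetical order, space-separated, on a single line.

Answer: A B H I

Derivation:
Roots: H
Mark H: refs=H null I, marked=H
Mark I: refs=A, marked=H I
Mark A: refs=B null, marked=A H I
Mark B: refs=I, marked=A B H I
Unmarked (collected): C D E F G J K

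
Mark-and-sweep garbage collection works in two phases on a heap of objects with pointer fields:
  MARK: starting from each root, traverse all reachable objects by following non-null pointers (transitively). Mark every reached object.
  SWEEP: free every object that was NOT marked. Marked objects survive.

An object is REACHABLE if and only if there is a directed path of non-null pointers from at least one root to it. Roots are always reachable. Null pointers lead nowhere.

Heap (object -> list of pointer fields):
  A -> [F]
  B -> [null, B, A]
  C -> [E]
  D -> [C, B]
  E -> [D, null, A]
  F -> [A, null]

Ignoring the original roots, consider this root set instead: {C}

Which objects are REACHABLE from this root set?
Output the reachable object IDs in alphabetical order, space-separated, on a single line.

Roots: C
Mark C: refs=E, marked=C
Mark E: refs=D null A, marked=C E
Mark D: refs=C B, marked=C D E
Mark A: refs=F, marked=A C D E
Mark B: refs=null B A, marked=A B C D E
Mark F: refs=A null, marked=A B C D E F
Unmarked (collected): (none)

Answer: A B C D E F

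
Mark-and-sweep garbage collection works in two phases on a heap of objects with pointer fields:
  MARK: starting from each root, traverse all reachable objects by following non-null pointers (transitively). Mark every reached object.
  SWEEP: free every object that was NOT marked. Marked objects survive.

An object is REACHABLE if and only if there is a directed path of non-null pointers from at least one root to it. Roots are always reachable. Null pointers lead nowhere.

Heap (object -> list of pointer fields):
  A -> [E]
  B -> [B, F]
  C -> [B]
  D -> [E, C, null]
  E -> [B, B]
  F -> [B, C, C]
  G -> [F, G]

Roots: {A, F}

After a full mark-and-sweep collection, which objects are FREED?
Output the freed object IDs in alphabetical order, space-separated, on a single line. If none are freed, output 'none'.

Answer: D G

Derivation:
Roots: A F
Mark A: refs=E, marked=A
Mark F: refs=B C C, marked=A F
Mark E: refs=B B, marked=A E F
Mark B: refs=B F, marked=A B E F
Mark C: refs=B, marked=A B C E F
Unmarked (collected): D G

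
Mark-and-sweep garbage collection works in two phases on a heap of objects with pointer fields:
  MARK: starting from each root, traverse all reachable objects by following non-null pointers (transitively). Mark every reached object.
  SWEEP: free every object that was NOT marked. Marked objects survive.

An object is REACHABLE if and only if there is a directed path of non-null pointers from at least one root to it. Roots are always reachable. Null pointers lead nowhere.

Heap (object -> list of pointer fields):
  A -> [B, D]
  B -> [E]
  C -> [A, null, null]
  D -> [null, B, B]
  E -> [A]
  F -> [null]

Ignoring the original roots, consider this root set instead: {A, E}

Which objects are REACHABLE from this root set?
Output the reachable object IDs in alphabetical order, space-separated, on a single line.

Roots: A E
Mark A: refs=B D, marked=A
Mark E: refs=A, marked=A E
Mark B: refs=E, marked=A B E
Mark D: refs=null B B, marked=A B D E
Unmarked (collected): C F

Answer: A B D E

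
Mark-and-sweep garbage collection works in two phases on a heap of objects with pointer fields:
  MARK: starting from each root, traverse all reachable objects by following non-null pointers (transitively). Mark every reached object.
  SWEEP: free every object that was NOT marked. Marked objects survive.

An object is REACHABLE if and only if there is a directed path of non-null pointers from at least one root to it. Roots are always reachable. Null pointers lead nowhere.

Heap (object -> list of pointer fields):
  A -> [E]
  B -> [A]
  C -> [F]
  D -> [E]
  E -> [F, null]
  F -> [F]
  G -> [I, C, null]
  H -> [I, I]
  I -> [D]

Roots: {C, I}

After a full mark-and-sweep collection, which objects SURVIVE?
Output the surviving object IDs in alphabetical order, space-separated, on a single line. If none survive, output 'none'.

Roots: C I
Mark C: refs=F, marked=C
Mark I: refs=D, marked=C I
Mark F: refs=F, marked=C F I
Mark D: refs=E, marked=C D F I
Mark E: refs=F null, marked=C D E F I
Unmarked (collected): A B G H

Answer: C D E F I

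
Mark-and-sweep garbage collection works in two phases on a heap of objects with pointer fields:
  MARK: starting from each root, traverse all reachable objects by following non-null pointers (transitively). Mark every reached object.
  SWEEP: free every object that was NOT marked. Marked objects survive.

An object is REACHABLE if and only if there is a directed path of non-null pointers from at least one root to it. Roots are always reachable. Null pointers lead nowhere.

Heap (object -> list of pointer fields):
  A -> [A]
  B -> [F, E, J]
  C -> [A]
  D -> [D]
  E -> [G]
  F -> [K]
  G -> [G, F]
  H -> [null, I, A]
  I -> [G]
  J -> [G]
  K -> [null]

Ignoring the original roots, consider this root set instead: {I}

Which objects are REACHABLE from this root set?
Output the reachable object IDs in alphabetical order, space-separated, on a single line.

Answer: F G I K

Derivation:
Roots: I
Mark I: refs=G, marked=I
Mark G: refs=G F, marked=G I
Mark F: refs=K, marked=F G I
Mark K: refs=null, marked=F G I K
Unmarked (collected): A B C D E H J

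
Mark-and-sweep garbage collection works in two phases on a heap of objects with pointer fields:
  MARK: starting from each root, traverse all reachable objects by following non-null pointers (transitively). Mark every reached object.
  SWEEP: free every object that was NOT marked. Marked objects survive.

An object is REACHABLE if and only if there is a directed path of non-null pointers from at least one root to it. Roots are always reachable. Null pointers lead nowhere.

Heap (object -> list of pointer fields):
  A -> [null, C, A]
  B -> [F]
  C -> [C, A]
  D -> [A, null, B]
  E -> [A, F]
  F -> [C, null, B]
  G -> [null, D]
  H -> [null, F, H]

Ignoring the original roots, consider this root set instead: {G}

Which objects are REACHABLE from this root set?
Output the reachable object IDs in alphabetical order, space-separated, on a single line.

Roots: G
Mark G: refs=null D, marked=G
Mark D: refs=A null B, marked=D G
Mark A: refs=null C A, marked=A D G
Mark B: refs=F, marked=A B D G
Mark C: refs=C A, marked=A B C D G
Mark F: refs=C null B, marked=A B C D F G
Unmarked (collected): E H

Answer: A B C D F G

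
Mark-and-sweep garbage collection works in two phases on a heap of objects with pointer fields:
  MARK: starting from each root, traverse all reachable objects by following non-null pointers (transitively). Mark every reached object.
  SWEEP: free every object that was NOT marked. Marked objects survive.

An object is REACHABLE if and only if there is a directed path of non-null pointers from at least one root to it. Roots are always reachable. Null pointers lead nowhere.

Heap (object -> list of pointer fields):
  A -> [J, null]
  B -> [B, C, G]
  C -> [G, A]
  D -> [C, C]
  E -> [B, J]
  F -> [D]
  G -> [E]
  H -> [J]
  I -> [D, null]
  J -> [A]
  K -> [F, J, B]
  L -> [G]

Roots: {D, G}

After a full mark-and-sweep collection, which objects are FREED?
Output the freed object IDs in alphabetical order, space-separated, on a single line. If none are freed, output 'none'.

Answer: F H I K L

Derivation:
Roots: D G
Mark D: refs=C C, marked=D
Mark G: refs=E, marked=D G
Mark C: refs=G A, marked=C D G
Mark E: refs=B J, marked=C D E G
Mark A: refs=J null, marked=A C D E G
Mark B: refs=B C G, marked=A B C D E G
Mark J: refs=A, marked=A B C D E G J
Unmarked (collected): F H I K L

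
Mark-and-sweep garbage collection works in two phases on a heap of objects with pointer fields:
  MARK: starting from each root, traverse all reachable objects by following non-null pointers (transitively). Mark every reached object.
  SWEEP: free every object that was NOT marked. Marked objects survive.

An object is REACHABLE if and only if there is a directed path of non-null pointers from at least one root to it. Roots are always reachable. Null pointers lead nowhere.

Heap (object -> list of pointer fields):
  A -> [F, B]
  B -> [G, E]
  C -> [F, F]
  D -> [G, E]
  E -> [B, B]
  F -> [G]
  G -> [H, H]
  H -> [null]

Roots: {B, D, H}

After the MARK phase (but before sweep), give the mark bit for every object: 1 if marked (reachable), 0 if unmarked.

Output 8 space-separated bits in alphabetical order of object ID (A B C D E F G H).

Answer: 0 1 0 1 1 0 1 1

Derivation:
Roots: B D H
Mark B: refs=G E, marked=B
Mark D: refs=G E, marked=B D
Mark H: refs=null, marked=B D H
Mark G: refs=H H, marked=B D G H
Mark E: refs=B B, marked=B D E G H
Unmarked (collected): A C F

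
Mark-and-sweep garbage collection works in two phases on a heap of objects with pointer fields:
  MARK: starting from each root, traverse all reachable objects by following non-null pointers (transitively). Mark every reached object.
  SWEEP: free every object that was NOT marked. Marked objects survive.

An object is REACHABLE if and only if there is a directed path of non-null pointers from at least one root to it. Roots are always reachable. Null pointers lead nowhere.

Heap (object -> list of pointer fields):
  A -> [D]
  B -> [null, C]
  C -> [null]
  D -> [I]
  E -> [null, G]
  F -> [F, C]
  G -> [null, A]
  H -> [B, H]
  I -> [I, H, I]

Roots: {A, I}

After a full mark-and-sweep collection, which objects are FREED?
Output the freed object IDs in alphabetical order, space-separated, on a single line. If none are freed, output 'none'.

Answer: E F G

Derivation:
Roots: A I
Mark A: refs=D, marked=A
Mark I: refs=I H I, marked=A I
Mark D: refs=I, marked=A D I
Mark H: refs=B H, marked=A D H I
Mark B: refs=null C, marked=A B D H I
Mark C: refs=null, marked=A B C D H I
Unmarked (collected): E F G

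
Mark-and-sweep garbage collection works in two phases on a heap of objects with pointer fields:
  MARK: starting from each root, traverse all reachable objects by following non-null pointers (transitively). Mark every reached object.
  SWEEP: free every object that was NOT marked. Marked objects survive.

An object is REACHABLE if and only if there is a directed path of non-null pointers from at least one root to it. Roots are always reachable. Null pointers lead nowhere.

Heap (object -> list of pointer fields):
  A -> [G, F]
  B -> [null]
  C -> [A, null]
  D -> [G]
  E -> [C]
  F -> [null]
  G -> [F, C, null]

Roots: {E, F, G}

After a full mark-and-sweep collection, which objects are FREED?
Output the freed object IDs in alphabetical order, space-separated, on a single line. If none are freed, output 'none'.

Roots: E F G
Mark E: refs=C, marked=E
Mark F: refs=null, marked=E F
Mark G: refs=F C null, marked=E F G
Mark C: refs=A null, marked=C E F G
Mark A: refs=G F, marked=A C E F G
Unmarked (collected): B D

Answer: B D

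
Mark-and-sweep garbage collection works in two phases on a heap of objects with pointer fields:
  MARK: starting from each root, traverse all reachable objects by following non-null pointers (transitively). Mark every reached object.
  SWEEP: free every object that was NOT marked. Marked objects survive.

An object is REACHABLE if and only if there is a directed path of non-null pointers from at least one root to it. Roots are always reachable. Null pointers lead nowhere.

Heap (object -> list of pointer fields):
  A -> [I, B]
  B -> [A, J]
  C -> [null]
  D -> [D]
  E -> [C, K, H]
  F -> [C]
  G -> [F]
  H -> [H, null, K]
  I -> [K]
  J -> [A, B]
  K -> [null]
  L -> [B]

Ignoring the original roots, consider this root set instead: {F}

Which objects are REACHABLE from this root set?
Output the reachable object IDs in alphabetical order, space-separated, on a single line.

Answer: C F

Derivation:
Roots: F
Mark F: refs=C, marked=F
Mark C: refs=null, marked=C F
Unmarked (collected): A B D E G H I J K L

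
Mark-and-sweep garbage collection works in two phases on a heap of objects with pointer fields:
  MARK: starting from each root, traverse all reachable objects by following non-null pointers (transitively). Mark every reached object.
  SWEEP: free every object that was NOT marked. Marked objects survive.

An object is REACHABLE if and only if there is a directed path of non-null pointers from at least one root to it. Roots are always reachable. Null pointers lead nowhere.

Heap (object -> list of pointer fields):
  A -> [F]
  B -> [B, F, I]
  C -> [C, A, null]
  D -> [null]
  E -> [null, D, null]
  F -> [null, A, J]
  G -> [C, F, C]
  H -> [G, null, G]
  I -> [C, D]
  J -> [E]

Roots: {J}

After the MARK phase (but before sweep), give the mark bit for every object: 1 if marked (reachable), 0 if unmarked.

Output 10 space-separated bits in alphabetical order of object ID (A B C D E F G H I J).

Answer: 0 0 0 1 1 0 0 0 0 1

Derivation:
Roots: J
Mark J: refs=E, marked=J
Mark E: refs=null D null, marked=E J
Mark D: refs=null, marked=D E J
Unmarked (collected): A B C F G H I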